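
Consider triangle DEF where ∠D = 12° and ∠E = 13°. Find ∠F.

Let angle F = x. Then 12 + 13 + x = 180.
x = 180 - 25 = 155 degrees.

155 degrees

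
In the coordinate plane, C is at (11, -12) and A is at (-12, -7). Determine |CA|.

The horizontal distance is |-12 - 11| = 23 and the vertical distance is |-7 - -12| = 5.
By the Pythagorean theorem, d = sqrt(23^2 + 5^2) = sqrt(554).

sqrt(554)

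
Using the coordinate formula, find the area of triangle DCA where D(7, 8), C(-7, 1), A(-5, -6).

Shoelace: Area = (1/2)|7(1--6) + -7(-6-8) + -5(8-1)| = (1/2)(112) = 56

56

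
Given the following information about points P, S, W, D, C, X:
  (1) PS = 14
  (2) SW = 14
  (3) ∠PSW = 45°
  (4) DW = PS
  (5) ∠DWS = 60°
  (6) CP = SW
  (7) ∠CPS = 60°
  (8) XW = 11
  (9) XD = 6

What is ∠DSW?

From the given relations: DW = PS = 14.
Step 1: By the law of cosines on triangle SWD: SD² = 14² + 14² − 2·14·14·cos(60°) = 196, so SD = 14.
Step 2: By the inverse law of cosines on triangle DSW: cos(∠DSW) = (14² + 14² − 14²) / (2·14·14) = 196/392 = 0.5, so ∠DSW = 60°.

Therefore, the measure of angle ∠DSW = 60°.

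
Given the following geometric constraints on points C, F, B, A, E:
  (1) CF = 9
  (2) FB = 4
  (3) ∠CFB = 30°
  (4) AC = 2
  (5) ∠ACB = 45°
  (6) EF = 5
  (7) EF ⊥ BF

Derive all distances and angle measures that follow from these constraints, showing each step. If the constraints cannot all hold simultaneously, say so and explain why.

The constraints are consistent.

Step 1: From CF = 9, FB = 4, and ∠CFB = 30°, by the law of cosines:
  CB² = CF² + FB² - 2·CF·FB·cos(30°) = 81 + 16 - 62.35 = 34.65
  CB ≈ 5.89

Step 2: From BF = 4, FE = 5, and ∠BFE = 90°, by the law of cosines:
  BE² = BF² + FE² - 2·BF·FE·cos(90°) = 16 + 25 - 0 = 41
  BE = √41

Step 3: From BC = 5.89, CA = 2, and ∠BCA = 45°, by the law of cosines:
  BA² = BC² + CA² - 2·BC·CA·cos(45°) = 34.65 + 4 - 16.65 = 22
  BA ≈ 4.69

Step 4: From CB = 5.89, CF = 9, BF = 4, by the inverse law of cosines:
  cos(∠BCF) = (CB² + CF² - BF²) / (2·CB·CF)
  ∠BCF = 19.86°

Step 5: From BC = 5.89, BF = 4, CF = 9, by the inverse law of cosines:
  cos(∠CBF) = (BC² + BF² - CF²) / (2·BC·BF)
  ∠CBF = 130.14°

Step 6: From BE = √41, BF = 4, EF = 5, by the inverse law of cosines:
  cos(∠EBF) = (BE² + BF² - EF²) / (2·BE·BF)
  ∠EBF = 51.34°

Step 7: From EB = √41, EF = 5, BF = 4, by the inverse law of cosines:
  cos(∠BEF) = (EB² + EF² - BF²) / (2·EB·EF)
  ∠BEF = 38.66°

Step 8: From BA = 4.69, BC = 5.89, AC = 2, by the inverse law of cosines:
  cos(∠ABC) = (BA² + BC² - AC²) / (2·BA·BC)
  ∠ABC = 17.55°

Step 9: From AB = 4.69, AC = 2, BC = 5.89, by the inverse law of cosines:
  cos(∠BAC) = (AB² + AC² - BC²) / (2·AB·AC)
  ∠BAC = 117.45°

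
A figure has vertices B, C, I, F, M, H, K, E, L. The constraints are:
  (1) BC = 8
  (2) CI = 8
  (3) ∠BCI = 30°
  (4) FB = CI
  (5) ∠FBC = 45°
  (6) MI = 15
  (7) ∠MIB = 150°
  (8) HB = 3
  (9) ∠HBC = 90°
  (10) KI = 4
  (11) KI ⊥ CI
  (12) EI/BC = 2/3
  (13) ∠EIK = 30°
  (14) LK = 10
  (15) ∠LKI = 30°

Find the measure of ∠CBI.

Step 1: By the law of cosines on triangle BCI: BI² = 8² + 8² − 2·8·8·cos(30°) = 17.15, so BI ≈ 4.14.
Step 2: By the inverse law of cosines on triangle CBI: cos(∠CBI) = (8² + 4.14² − 8²) / (2·8·4.14) = 17.15/66.26 = 0.2588, so ∠CBI = 75°.

Therefore, the measure of angle ∠CBI = 75°.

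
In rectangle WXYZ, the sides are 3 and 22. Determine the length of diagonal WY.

d = sqrt(3^2 + 22^2) = sqrt(493)

sqrt(493)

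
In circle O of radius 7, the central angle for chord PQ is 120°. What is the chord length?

Drop a perpendicular from the center to the chord, bisecting both the chord and the central angle.
Each half-chord = r sin(θ/2) = 7 sin(60°).
The full chord = 2 × 7 × sin(60°) = 7*sqrt(3).

7*sqrt(3)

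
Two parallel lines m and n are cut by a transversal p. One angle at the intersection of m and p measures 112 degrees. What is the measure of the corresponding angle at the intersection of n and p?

Corresponding angles formed by parallel lines and a transversal are equal.
The given angle is 112 degrees.
The corresponding angle = 112 degrees.

112 degrees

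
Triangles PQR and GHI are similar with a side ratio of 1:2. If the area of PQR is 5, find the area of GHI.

For similar figures, the area ratio equals the square of the side ratio.
Side ratio (PQR to GHI) = 1:2, so area ratio = 1^2:2^2 = 1:4.
If the area of PQR is 5, then the area of GHI = 5 * (4/1) = 20.

20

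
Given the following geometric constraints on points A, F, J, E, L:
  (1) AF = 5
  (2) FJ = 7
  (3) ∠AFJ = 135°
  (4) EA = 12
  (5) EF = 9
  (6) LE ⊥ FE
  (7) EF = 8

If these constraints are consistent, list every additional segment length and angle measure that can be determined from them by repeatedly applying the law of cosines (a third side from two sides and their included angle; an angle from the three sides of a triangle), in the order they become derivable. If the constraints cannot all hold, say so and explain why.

These constraints are not satisfiable: (5) EF = 9 and (7) EF = 8 assign two different lengths to the same segment. No planar figure meets all of them, so nothing further can be derived.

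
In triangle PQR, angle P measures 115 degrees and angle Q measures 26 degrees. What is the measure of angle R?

By the triangle angle sum property, the three interior angles of any triangle add up to 180°.
We know angle P = 115° and angle Q = 26°, so their sum is 141°.
Therefore angle R = 180° - 141° = 39°.

39 degrees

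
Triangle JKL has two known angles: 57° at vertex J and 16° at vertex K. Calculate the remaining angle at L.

By the triangle angle sum property, the three interior angles of any triangle add up to 180°.
We know angle J = 57° and angle K = 16°, so their sum is 73°.
Therefore angle L = 180° - 73° = 107°.

107 degrees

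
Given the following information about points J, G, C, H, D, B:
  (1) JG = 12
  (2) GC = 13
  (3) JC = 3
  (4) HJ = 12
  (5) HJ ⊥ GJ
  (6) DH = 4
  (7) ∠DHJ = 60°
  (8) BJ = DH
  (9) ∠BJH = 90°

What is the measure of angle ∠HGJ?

Step 1: By the law of cosines on triangle GJH: GH² = 12² + 12² − 2·12·12·cos(90°) = 288, so GH = 12·√2.
Step 2: By the inverse law of cosines on triangle HGJ: cos(∠HGJ) = ((12·√2)² + 12² − 12²) / (2·12·√2·12) = 288/407.29 = 0.7071, so ∠HGJ = 45°.

Therefore, the measure of angle ∠HGJ = 45°.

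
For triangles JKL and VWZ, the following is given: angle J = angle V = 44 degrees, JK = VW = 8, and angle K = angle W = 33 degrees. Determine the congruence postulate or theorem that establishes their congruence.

The given information provides:
angle J = angle V = 44 degrees, JK = VW = 8, and angle K = angle W = 33 degrees
This matches the ASA congruence theorem.
Two pairs of corresponding angles and the included side are equal (Angle-Side-Angle).

ASA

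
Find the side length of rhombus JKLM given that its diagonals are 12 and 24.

Half-diagonals are 6 and 12. side = sqrt(6^2 + 12^2) = sqrt(180) = 6*sqrt(5)

6*sqrt(5)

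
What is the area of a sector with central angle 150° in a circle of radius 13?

Sector area = πr² × θ/360
= π × 13² × 5/12
= π × 169 × 5/12
= 845*pi/12

845*pi/12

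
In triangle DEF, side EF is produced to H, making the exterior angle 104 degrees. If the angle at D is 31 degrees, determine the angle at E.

The exterior angle theorem states that an exterior angle equals the sum of the two non-adjacent interior angles.
So 104 = 31 + angle E, which gives angle E = 104 - 31 = 73 degrees.

73 degrees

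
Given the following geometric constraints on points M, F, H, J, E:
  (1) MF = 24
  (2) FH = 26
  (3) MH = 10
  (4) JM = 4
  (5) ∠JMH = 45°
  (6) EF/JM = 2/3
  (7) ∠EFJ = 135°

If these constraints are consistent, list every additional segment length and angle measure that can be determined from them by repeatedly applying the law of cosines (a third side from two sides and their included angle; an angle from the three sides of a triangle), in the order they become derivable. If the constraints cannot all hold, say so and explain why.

The constraints are consistent. Derivable facts, in order:
After 1 step:
- HJ ≈ 7.71
- ∠FHM = 67.38°
- ∠FMH = 90°
- ∠HFM = 22.62°
After 2 steps:
- ∠HJM = 113.48°
- ∠JHM = 21.52°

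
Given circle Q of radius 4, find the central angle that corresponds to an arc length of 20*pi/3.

Arc length L = 2πr × θ/360, so θ = 360L / (2πr).
θ = 360 × 20*pi/3 / (2π × 4)
θ = 300°
θ = 300°

300°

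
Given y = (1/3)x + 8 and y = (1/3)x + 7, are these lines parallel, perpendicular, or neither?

Slope of line 1: m1 = 1/3
Slope of line 2: m2 = 1/3
m1 = m2, so the lines are parallel.

Parallel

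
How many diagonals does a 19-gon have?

Total line segments between 19 vertices = C(19,2) = 171.
Subtract the 19 sides: 171 - 19 = 152 diagonals.

152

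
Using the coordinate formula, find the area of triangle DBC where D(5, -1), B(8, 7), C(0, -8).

The Shoelace formula computes the area from vertex coordinates by summing cross products.
For vertices (5,-1), (8,7), (0,-8):
Signed sum = 5*7 - 8*-1 + 8*-8 - 0*7 + 0*-1 - 5*-8
= 43 + -64 + 40 = 19
Area = (1/2)|19| = 19/2.

19/2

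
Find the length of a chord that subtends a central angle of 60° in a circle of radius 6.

Chord length = 2r sin(θ/2)
= 2 × 6 × sin(60°/2)
= 2 × 6 × sin(30°)
= 6

6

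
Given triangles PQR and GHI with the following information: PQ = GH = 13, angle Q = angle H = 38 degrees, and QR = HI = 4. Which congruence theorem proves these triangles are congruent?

The given information matches SAS: Two pairs of corresponding sides and the included angle are equal (Side-Angle-Side).

SAS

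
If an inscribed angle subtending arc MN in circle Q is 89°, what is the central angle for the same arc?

By the inscribed angle theorem, the central angle is twice the inscribed angle.
Central angle = 2 × 89° = 178°

178°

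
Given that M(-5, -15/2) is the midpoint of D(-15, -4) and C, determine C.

Using the midpoint formula: M = ((x1 + x2)/2, (y1 + y2)/2)
We know M = (-5, -15/2) and D = (-15, -4)
For x: -5 = (-15 + x2)/2, so x2 = 2*-5 - -15 = 5
For y: -15/2 = (-4 + y2)/2, so y2 = 2*-15/2 - -4 = -11
C = (5, -11)

(5, -11)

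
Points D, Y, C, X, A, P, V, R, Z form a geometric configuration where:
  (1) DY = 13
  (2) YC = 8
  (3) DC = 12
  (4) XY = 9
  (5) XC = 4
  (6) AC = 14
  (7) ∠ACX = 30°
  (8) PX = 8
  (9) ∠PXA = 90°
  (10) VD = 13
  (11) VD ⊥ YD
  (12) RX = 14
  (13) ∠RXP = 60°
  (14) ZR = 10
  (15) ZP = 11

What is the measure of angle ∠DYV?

Step 1: By the law of cosines on triangle YDV: YV² = 13² + 13² − 2·13·13·cos(90°) = 338, so YV = 13·√2.
Step 2: By the inverse law of cosines on triangle DYV: cos(∠DYV) = (13² + (13·√2)² − 13²) / (2·13·13·√2) = 338/478 = 0.7071, so ∠DYV = 45°.

Therefore, the measure of angle ∠DYV = 45°.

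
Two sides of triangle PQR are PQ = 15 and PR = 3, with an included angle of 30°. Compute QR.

When two sides and the included angle are known, the law of cosines gives the third side.
c^2 = a^2 + b^2 - 2ab cos(C) generalizes the Pythagorean theorem to non-right triangles.
Here: QR^2 = 225 + 9 - 90*(sqrt(3)/2) = 234 - 45*sqrt(3)
QR = 3*sqrt(26 - 5*sqrt(3))

3*sqrt(26 - 5*sqrt(3))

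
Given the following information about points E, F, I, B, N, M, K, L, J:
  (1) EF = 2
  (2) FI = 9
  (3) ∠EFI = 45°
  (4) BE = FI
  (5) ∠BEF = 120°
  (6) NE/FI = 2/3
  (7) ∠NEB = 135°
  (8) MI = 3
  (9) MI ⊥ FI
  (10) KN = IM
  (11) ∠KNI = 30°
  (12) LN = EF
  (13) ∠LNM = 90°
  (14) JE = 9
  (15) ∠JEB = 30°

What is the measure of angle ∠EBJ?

From the given relations: BE = FI = 9.
Step 1: By the law of cosines on triangle BEJ: BJ² = 9² + 9² − 2·9·9·cos(30°) = 21.7, so BJ ≈ 4.66.
Step 2: By the inverse law of cosines on triangle EBJ: cos(∠EBJ) = (9² + 4.66² − 9²) / (2·9·4.66) = 21.7/83.86 = 0.2588, so ∠EBJ = 75°.

Therefore, the measure of angle ∠EBJ = 75°.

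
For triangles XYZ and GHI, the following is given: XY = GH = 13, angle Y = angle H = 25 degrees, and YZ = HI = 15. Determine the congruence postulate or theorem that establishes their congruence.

The given information provides:
XY = GH = 13, angle Y = angle H = 25 degrees, and YZ = HI = 15
This matches the SAS congruence theorem.
Two pairs of corresponding sides and the included angle are equal (Side-Angle-Side).

SAS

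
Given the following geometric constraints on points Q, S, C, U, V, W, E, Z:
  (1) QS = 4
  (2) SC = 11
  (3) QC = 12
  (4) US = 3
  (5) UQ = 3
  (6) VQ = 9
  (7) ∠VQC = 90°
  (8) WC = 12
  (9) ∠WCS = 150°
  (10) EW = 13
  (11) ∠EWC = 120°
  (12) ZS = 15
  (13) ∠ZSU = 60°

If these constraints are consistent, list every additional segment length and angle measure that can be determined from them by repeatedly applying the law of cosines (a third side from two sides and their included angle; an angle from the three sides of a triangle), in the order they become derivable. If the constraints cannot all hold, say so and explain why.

The constraints are consistent. Derivable facts, in order:
After 1 step:
- CE ≈ 21.66
- CV = 15
- SW ≈ 22.22
- UZ = 3·√21
- ∠CQS = 66.03°
- ∠CSQ = 94.56°
- ∠QCS = 19.41°
- ∠QSU = 48.19°
- ∠QUS = 83.62°
- ∠SQU = 48.19°
After 2 steps:
- ∠CEW = 28.68°
- ∠CSW = 15.67°
- ∠CVQ = 53.13°
- ∠CWS = 14.33°
- ∠ECW = 31.32°
- ∠QCV = 36.87°
- ∠SUZ = 109.11°
- ∠SZU = 10.89°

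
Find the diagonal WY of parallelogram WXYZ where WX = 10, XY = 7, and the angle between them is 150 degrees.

Using the law of cosines:
d^2 = 10^2 + 7^2 - 2(10)(7)cos(150 degrees)
d^2 = 100 + 49 - 140*-sqrt(3)/2
d^2 = 70*sqrt(3) + 149
d = sqrt(70*sqrt(3) + 149)

sqrt(70*sqrt(3) + 149)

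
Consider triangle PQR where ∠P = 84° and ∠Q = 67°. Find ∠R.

Let angle R = x. Then 84 + 67 + x = 180.
x = 180 - 151 = 29 degrees.

29 degrees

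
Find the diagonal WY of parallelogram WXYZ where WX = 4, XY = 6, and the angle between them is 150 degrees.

The diagonal of a parallelogram can be found by treating two adjacent sides and the diagonal as a triangle.
Applying the law of cosines with sides 4, 6 and included angle 150°:
d^2 = 16 + 36 - 48*cos(150°) = 24*sqrt(3) + 52
d = 2*sqrt(6*sqrt(3) + 13)

2*sqrt(6*sqrt(3) + 13)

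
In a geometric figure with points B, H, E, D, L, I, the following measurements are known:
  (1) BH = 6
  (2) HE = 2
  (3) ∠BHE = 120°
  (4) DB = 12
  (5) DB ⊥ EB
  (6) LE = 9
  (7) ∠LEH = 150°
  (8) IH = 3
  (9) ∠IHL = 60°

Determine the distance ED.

Step 1: By the law of cosines on triangle BHE: BE² = 6² + 2² − 2·6·2·cos(120°) = 52, so BE = 2·√13.
Step 2: By the law of cosines on triangle EBD: ED² = (2·√13)² + 12² − 2·2·√13·12·cos(90°) = 196, so ED = 14.

Therefore, the length of ED = 14.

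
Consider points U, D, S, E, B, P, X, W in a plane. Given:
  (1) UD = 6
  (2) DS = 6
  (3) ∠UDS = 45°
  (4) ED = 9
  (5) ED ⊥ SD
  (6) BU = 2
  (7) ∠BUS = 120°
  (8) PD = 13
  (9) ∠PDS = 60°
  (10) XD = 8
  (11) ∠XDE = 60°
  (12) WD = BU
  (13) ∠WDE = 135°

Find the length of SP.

Step 1: By the law of cosines on triangle SDP: SP² = 6² + 13² − 2·6·13·cos(60°) = 127, so SP = √127.

Therefore, the length of SP = √127.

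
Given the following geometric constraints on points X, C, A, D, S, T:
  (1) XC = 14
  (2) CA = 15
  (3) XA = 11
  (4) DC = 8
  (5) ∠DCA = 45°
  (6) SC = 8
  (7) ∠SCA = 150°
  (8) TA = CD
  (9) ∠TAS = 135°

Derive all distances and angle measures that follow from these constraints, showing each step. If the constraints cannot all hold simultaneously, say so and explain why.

The constraints are consistent.

From the given relations:
  TA = CD = 8

Step 1: From AC = 15, CD = 8, and ∠ACD = 45°, by the law of cosines:
  AD² = AC² + CD² - 2·AC·CD·cos(45°) = 225 + 64 - 169.7 = 119.3
  AD ≈ 10.92

Step 2: From AC = 15, CS = 8, and ∠ACS = 150°, by the law of cosines:
  AS² = AC² + CS² - 2·AC·CS·cos(150°) = 225 + 64 + 207.8 = 496.8
  AS ≈ 22.29

Step 3: From XA = 11, XC = 14, AC = 15, by the inverse law of cosines:
  cos(∠AXC) = (XA² + XC² - AC²) / (2·XA·XC)
  ∠AXC = 72.62°

Step 4: From CA = 15, CX = 14, AX = 11, by the inverse law of cosines:
  cos(∠ACX) = (CA² + CX² - AX²) / (2·CA·CX)
  ∠ACX = 44.42°

Step 5: From AC = 15, AX = 11, CX = 14, by the inverse law of cosines:
  cos(∠CAX) = (AC² + AX² - CX²) / (2·AC·AX)
  ∠CAX = 62.96°

Step 6: From SA = 22.29, AT = 8, and ∠SAT = 135°, by the law of cosines:
  ST² = SA² + AT² - 2·SA·AT·cos(135°) = 496.8 + 64 + 252.2 = 813
  ST ≈ 28.51

Step 7: From AC = 15, AD = 10.92, CD = 8, by the inverse law of cosines:
  cos(∠CAD) = (AC² + AD² - CD²) / (2·AC·AD)
  ∠CAD = 31.19°

Step 8: From AC = 15, AS = 22.29, CS = 8, by the inverse law of cosines:
  cos(∠CAS) = (AC² + AS² - CS²) / (2·AC·AS)
  ∠CAS = 10.34°

Step 9: From DA = 10.92, DC = 8, AC = 15, by the inverse law of cosines:
  cos(∠ADC) = (DA² + DC² - AC²) / (2·DA·DC)
  ∠ADC = 103.81°

Step 10: From SA = 22.29, SC = 8, AC = 15, by the inverse law of cosines:
  cos(∠ASC) = (SA² + SC² - AC²) / (2·SA·SC)
  ∠ASC = 19.66°

Step 11: From SA = 22.29, ST = 28.51, AT = 8, by the inverse law of cosines:
  cos(∠AST) = (SA² + ST² - AT²) / (2·SA·ST)
  ∠AST = 11.44°

Step 12: From TA = 8, TS = 28.51, AS = 22.29, by the inverse law of cosines:
  cos(∠ATS) = (TA² + TS² - AS²) / (2·TA·TS)
  ∠ATS = 33.56°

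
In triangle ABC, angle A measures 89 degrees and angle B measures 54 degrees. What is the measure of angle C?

angle C = 180 - 89 - 54 = 37 degrees.

37 degrees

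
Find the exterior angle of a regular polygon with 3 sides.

Each exterior angle of a regular n-gon is 360 / n.
For n = 3: 360 / 3 = 120 degrees.

120 degrees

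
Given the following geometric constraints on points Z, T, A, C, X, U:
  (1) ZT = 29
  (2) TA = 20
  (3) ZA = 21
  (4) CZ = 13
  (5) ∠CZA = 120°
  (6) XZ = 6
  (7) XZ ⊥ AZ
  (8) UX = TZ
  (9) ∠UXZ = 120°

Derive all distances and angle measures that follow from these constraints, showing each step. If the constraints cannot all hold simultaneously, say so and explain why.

The constraints are consistent.

From the given relations:
  UX = TZ = 29

Step 1: From ZX = 6, XU = 29, and ∠ZXU = 120°, by the law of cosines:
  ZU² = ZX² + XU² - 2·ZX·XU·cos(120°) = 36 + 841 + 174 = 1051
  ZU ≈ 32.42

Step 2: From AZ = 21, ZC = 13, and ∠AZC = 120°, by the law of cosines:
  AC² = AZ² + ZC² - 2·AZ·ZC·cos(120°) = 441 + 169 + 273 = 883
  AC ≈ 29.72

Step 3: From AZ = 21, ZX = 6, and ∠AZX = 90°, by the law of cosines:
  AX² = AZ² + ZX² - 2·AZ·ZX·cos(90°) = 441 + 36 - 0 = 477
  AX = 3·√53

Step 4: From ZA = 21, ZT = 29, AT = 20, by the inverse law of cosines:
  cos(∠AZT) = (ZA² + ZT² - AT²) / (2·ZA·ZT)
  ∠AZT = 43.6°

Step 5: From TA = 20, TZ = 29, AZ = 21, by the inverse law of cosines:
  cos(∠ATZ) = (TA² + TZ² - AZ²) / (2·TA·TZ)
  ∠ATZ = 46.4°

Step 6: From AT = 20, AZ = 21, TZ = 29, by the inverse law of cosines:
  cos(∠TAZ) = (AT² + AZ² - TZ²) / (2·AT·AZ)
  ∠TAZ = 90°

Step 7: From ZU = 32.42, ZX = 6, UX = 29, by the inverse law of cosines:
  cos(∠UZX) = (ZU² + ZX² - UX²) / (2·ZU·ZX)
  ∠UZX = 50.78°

Step 8: From AC = 29.72, AZ = 21, CZ = 13, by the inverse law of cosines:
  cos(∠CAZ) = (AC² + AZ² - CZ²) / (2·AC·AZ)
  ∠CAZ = 22.26°

Step 9: From AX = 3·√53, AZ = 21, XZ = 6, by the inverse law of cosines:
  cos(∠XAZ) = (AX² + AZ² - XZ²) / (2·AX·AZ)
  ∠XAZ = 15.95°

Step 10: From CA = 29.72, CZ = 13, AZ = 21, by the inverse law of cosines:
  cos(∠ACZ) = (CA² + CZ² - AZ²) / (2·CA·CZ)
  ∠ACZ = 37.74°

Step 11: From XA = 3·√53, XZ = 6, AZ = 21, by the inverse law of cosines:
  cos(∠AXZ) = (XA² + XZ² - AZ²) / (2·XA·XZ)
  ∠AXZ = 74.05°

Step 12: From UX = 29, UZ = 32.42, XZ = 6, by the inverse law of cosines:
  cos(∠XUZ) = (UX² + UZ² - XZ²) / (2·UX·UZ)
  ∠XUZ = 9.22°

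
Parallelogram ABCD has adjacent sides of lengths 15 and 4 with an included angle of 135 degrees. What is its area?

Area = a * b * sin(theta)
Area = 15 * 4 * sin(135 degrees)
Area = 60 * sqrt(2)/2
Area = 30*sqrt(2)

30*sqrt(2)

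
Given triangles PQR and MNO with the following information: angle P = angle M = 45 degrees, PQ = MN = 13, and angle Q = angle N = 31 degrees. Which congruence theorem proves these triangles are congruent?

The given information matches ASA: Two pairs of corresponding angles and the included side are equal (Angle-Side-Angle).

ASA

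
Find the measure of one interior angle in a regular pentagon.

Each interior angle of a regular n-gon is (n - 2) * 180 / n.
For n = 5: (5 - 2) * 180 / 5 = 540/5 = 108 degrees.

108 degrees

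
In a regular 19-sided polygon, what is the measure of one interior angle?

Each interior angle of a regular n-gon is (n - 2) * 180 / n.
For n = 19: (19 - 2) * 180 / 19 = 3060/19 = 3060/19 degrees.

3060/19 degrees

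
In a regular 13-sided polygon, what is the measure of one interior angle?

Each interior angle of a regular n-gon is (n - 2) * 180 / n.
For n = 13: (13 - 2) * 180 / 13 = 1980/13 = 1980/13 degrees.

1980/13 degrees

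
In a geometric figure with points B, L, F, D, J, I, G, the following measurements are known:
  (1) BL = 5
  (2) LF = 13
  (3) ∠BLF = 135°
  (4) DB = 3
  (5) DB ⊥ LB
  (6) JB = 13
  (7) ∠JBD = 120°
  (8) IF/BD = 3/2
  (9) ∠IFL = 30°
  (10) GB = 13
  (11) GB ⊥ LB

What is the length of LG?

Step 1: By the law of cosines on triangle LBG: LG² = 5² + 13² − 2·5·13·cos(90°) = 194, so LG = √194.

Therefore, the length of LG = √194.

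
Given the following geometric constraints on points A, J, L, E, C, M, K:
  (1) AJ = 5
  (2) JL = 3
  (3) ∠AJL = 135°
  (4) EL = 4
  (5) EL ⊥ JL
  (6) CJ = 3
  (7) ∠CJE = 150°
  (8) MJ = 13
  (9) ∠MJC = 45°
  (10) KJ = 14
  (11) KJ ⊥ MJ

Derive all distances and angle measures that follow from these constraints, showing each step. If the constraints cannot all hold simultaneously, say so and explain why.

The constraints are consistent.

Step 1: From AJ = 5, JL = 3, and ∠AJL = 135°, by the law of cosines:
  AL² = AJ² + JL² - 2·AJ·JL·cos(135°) = 25 + 9 + 21.21 = 55.21
  AL ≈ 7.43

Step 2: From JL = 3, LE = 4, and ∠JLE = 90°, by the law of cosines:
  JE² = JL² + LE² - 2·JL·LE·cos(90°) = 9 + 16 - 0 = 25
  JE = 5

Step 3: From CJ = 3, JM = 13, and ∠CJM = 45°, by the law of cosines:
  CM² = CJ² + JM² - 2·CJ·JM·cos(45°) = 9 + 169 - 55.15 = 122.8
  CM ≈ 11.08

Step 4: From MJ = 13, JK = 14, and ∠MJK = 90°, by the law of cosines:
  MK² = MJ² + JK² - 2·MJ·JK·cos(90°) = 169 + 196 - 0 = 365
  MK ≈ 19.1

Step 5: From EJ = 5, JC = 3, and ∠EJC = 150°, by the law of cosines:
  EC² = EJ² + JC² - 2·EJ·JC·cos(150°) = 25 + 9 + 25.98 = 59.98
  EC ≈ 7.74

Step 6: From AJ = 5, AL = 7.43, JL = 3, by the inverse law of cosines:
  cos(∠JAL) = (AJ² + AL² - JL²) / (2·AJ·AL)
  ∠JAL = 16.59°

Step 7: From JE = 5, JL = 3, EL = 4, by the inverse law of cosines:
  cos(∠EJL) = (JE² + JL² - EL²) / (2·JE·JL)
  ∠EJL = 53.13°

Step 8: From LA = 7.43, LJ = 3, AJ = 5, by the inverse law of cosines:
  cos(∠ALJ) = (LA² + LJ² - AJ²) / (2·LA·LJ)
  ∠ALJ = 28.41°

Step 9: From EJ = 5, EL = 4, JL = 3, by the inverse law of cosines:
  cos(∠JEL) = (EJ² + EL² - JL²) / (2·EJ·EL)
  ∠JEL = 36.87°

Step 10: From CJ = 3, CM = 11.08, JM = 13, by the inverse law of cosines:
  cos(∠JCM) = (CJ² + CM² - JM²) / (2·CJ·CM)
  ∠JCM = 123.97°

Step 11: From MC = 11.08, MJ = 13, CJ = 3, by the inverse law of cosines:
  cos(∠CMJ) = (MC² + MJ² - CJ²) / (2·MC·MJ)
  ∠CMJ = 11.03°

Step 12: From MJ = 13, MK = 19.1, JK = 14, by the inverse law of cosines:
  cos(∠JMK) = (MJ² + MK² - JK²) / (2·MJ·MK)
  ∠JMK = 47.12°

Step 13: From KJ = 14, KM = 19.1, JM = 13, by the inverse law of cosines:
  cos(∠JKM) = (KJ² + KM² - JM²) / (2·KJ·KM)
  ∠JKM = 42.88°

Step 14: From EC = 7.74, EJ = 5, CJ = 3, by the inverse law of cosines:
  cos(∠CEJ) = (EC² + EJ² - CJ²) / (2·EC·EJ)
  ∠CEJ = 11.17°

Step 15: From CE = 7.74, CJ = 3, EJ = 5, by the inverse law of cosines:
  cos(∠ECJ) = (CE² + CJ² - EJ²) / (2·CE·CJ)
  ∠ECJ = 18.83°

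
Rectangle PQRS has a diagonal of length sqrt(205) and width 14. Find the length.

Using the Pythagorean theorem: d^2 = a^2 + b^2
b^2 = d^2 - a^2
b^2 = 205 - 196
b^2 = 9
b = sqrt(9) = 3

3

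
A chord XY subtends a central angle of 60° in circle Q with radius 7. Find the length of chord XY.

Drop a perpendicular from the center to the chord, bisecting both the chord and the central angle.
Each half-chord = r sin(θ/2) = 7 sin(30°).
The full chord = 2 × 7 × sin(30°) = 7.

7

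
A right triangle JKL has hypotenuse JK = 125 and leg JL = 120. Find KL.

KL = sqrt(125^2 - 120^2) = sqrt(1225) = 35

35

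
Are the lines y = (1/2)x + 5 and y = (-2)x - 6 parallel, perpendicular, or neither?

Slope of line 1: m1 = 1/2
Slope of line 2: m2 = -2
Two lines are perpendicular when the product of their slopes is -1 (negative reciprocals).
m1 * m2 = (1/2) * (-2) = -1, confirming perpendicularity.

Perpendicular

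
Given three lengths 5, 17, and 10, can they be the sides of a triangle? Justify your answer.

Check the triangle inequality: 5 + 10 = 15 ≤ 17.
Since the sum of two sides does not exceed the third, no triangle can be formed.

No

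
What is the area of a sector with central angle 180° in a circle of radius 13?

Sector area = πr² × θ/360
= π × 13² × 1/2
= π × 169 × 1/2
= 169*pi/2

169*pi/2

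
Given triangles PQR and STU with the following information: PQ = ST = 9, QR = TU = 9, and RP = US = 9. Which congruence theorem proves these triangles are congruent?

The given information provides:
PQ = ST = 9, QR = TU = 9, and RP = US = 9
This matches the SSS congruence theorem.
All three pairs of corresponding sides are equal (Side-Side-Side).

SSS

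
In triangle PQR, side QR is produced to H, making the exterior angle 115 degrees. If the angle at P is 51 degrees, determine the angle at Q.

The exterior angle theorem states that an exterior angle equals the sum of the two non-adjacent interior angles.
So 115 = 51 + angle Q, which gives angle Q = 115 - 51 = 64 degrees.

64 degrees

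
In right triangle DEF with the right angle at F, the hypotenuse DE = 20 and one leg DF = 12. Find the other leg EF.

By the Pythagorean theorem: EF^2 = DE^2 - DF^2
EF^2 = 20^2 - 12^2 = 400 - 144 = 256
EF = sqrt(256) = 16

16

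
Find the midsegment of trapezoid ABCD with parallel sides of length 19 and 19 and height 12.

midsegment = (19 + 19) / 2 = 38 / 2 = 19

19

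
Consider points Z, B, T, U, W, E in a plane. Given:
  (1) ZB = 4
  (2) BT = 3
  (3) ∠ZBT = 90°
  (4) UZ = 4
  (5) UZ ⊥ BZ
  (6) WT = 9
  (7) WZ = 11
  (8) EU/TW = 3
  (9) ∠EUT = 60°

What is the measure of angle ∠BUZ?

Step 1: By the law of cosines on triangle UZB: UB² = 4² + 4² − 2·4·4·cos(90°) = 32, so UB = 4·√2.
Step 2: By the inverse law of cosines on triangle BUZ: cos(∠BUZ) = ((4·√2)² + 4² − 4²) / (2·4·√2·4) = 32/45.25 = 0.7071, so ∠BUZ = 45°.

Therefore, the measure of angle ∠BUZ = 45°.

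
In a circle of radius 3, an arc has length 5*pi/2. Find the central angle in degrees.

θ = 360 × 5*pi/2 / (2π × 3) = 150° (rearranging arc length formula).

150°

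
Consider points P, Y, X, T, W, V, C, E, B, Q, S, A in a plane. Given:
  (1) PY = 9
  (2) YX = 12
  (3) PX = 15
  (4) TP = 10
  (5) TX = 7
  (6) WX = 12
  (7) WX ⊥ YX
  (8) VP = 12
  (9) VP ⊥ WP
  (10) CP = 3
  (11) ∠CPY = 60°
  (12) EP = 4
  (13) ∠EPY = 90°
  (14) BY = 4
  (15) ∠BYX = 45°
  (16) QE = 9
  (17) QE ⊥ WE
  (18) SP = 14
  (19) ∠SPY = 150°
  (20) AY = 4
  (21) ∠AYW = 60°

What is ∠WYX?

Step 1: By the law of cosines on triangle YXW: YW² = 12² + 12² − 2·12·12·cos(90°) = 288, so YW = 12·√2.
Step 2: By the inverse law of cosines on triangle WYX: cos(∠WYX) = ((12·√2)² + 12² − 12²) / (2·12·√2·12) = 288/407.29 = 0.7071, so ∠WYX = 45°.

Therefore, the measure of angle ∠WYX = 45°.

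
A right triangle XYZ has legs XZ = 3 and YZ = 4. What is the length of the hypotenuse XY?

XY = sqrt(3^2 + 4^2) = sqrt(25) = 5

5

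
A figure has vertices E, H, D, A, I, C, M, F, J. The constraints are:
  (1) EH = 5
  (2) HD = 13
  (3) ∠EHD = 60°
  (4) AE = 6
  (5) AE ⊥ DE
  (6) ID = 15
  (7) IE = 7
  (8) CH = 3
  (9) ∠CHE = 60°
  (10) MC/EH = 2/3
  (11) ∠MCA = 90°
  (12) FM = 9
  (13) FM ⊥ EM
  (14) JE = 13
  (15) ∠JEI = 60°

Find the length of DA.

Step 1: By the law of cosines on triangle EHD: ED² = 5² + 13² − 2·5·13·cos(60°) = 129, so ED = √129.
Step 2: By the law of cosines on triangle DEA: DA² = √129² + 6² − 2·√129·6·cos(90°) = 165, so DA = √165.

Therefore, the length of DA = √165.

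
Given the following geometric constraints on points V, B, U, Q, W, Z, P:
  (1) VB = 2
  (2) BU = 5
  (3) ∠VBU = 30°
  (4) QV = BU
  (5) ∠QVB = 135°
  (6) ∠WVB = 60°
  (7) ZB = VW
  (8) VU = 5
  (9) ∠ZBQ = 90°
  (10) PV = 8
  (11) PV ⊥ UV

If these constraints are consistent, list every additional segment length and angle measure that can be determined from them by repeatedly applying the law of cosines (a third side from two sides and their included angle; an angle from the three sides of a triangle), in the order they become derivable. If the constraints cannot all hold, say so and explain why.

These constraints are not satisfiable: (1), (2) and (3) already determine VU: by the law of cosines VU² = 2² + 5² − 2·2·5·cos(30°) = 11.68, so VU ≈ 3.42, which contradicts (8) VU = 5. No planar figure meets all of them, so nothing further can be derived.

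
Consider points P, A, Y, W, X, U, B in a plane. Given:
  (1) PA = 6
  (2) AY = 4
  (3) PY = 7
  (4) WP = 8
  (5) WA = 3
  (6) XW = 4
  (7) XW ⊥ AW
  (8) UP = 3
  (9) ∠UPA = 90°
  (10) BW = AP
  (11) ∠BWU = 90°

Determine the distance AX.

Step 1: By the law of cosines on triangle AWX: AX² = 3² + 4² − 2·3·4·cos(90°) = 25, so AX = 5.

Therefore, the length of AX = 5.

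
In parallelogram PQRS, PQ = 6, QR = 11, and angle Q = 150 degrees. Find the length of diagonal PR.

Using the law of cosines:
d^2 = 6^2 + 11^2 - 2(6)(11)cos(150 degrees)
d^2 = 36 + 121 - 132*-sqrt(3)/2
d^2 = 66*sqrt(3) + 157
d = sqrt(66*sqrt(3) + 157)

sqrt(66*sqrt(3) + 157)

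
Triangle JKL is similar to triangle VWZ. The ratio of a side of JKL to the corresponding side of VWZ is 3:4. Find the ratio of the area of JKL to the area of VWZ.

Area scales with the square of linear dimensions. If every length is multiplied by 3/4, then the area is multiplied by (3/4)^2 = 9/16.
The area ratio is 9:16.

9:16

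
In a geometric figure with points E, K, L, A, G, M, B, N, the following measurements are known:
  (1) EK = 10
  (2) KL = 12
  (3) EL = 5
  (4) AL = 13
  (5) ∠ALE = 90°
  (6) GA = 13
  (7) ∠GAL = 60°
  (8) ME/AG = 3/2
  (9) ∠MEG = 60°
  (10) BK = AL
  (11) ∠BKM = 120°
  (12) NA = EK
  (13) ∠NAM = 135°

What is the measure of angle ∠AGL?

Step 1: By the law of cosines on triangle GAL: GL² = 13² + 13² − 2·13·13·cos(60°) = 169, so GL = 13.
Step 2: By the inverse law of cosines on triangle AGL: cos(∠AGL) = (13² + 13² − 13²) / (2·13·13) = 169/338 = 0.5, so ∠AGL = 60°.

Therefore, the measure of angle ∠AGL = 60°.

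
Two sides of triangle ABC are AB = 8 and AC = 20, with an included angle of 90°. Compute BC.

Since angle A = 90°, this is a right triangle and the law of cosines reduces to the Pythagorean theorem.
BC^2 = 8^2 + 20^2 = 464
BC = 4*sqrt(29)

4*sqrt(29)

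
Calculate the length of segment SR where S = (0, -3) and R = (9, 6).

d = sqrt((9)^2 + (9)^2) = sqrt(162) = 9*sqrt(2)

9*sqrt(2)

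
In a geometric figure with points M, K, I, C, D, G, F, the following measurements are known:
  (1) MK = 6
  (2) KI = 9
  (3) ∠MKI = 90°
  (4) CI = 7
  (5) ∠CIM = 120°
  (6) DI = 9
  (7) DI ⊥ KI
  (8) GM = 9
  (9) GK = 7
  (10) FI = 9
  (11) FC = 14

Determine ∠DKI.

Step 1: By the law of cosines on triangle KID: KD² = 9² + 9² − 2·9·9·cos(90°) = 162, so KD = 9·√2.
Step 2: By the inverse law of cosines on triangle DKI: cos(∠DKI) = ((9·√2)² + 9² − 9²) / (2·9·√2·9) = 162/229.1 = 0.7071, so ∠DKI = 45°.

Therefore, the measure of angle ∠DKI = 45°.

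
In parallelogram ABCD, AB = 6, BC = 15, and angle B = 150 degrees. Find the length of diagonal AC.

Law of cosines: d^2 = 6^2 + 15^2 - 2(6)(15)cos(150°) = 90*sqrt(3) + 261, so d = 3*sqrt(10*sqrt(3) + 29).

3*sqrt(10*sqrt(3) + 29)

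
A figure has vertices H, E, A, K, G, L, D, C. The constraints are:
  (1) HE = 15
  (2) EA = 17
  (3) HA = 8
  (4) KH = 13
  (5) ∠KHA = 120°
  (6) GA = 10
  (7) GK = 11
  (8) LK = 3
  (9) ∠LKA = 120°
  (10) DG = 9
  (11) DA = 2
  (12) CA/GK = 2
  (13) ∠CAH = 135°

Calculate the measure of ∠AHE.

Step 1: By the inverse law of cosines on triangle AHE: cos(∠AHE) = (8² + 15² − 17²) / (2·8·15) = 0/240 = 0, so ∠AHE = 90°.

Therefore, the measure of angle ∠AHE = 90°.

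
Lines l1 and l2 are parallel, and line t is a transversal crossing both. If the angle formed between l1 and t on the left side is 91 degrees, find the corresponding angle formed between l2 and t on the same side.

When a transversal crosses parallel lines, angles in the same position at each intersection are called corresponding angles.
These are always equal, so the answer is 91 degrees.

91 degrees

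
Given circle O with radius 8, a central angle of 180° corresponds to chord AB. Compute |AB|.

Drop a perpendicular from the center to the chord, bisecting both the chord and the central angle.
Each half-chord = r sin(θ/2) = 8 sin(90°).
The full chord = 2 × 8 × sin(90°) = 16.

16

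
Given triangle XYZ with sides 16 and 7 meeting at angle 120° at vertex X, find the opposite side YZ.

Law of cosines: YZ^2 = 16^2 + 7^2 - 2(16)(7)cos(120°) = 417, so YZ = sqrt(417).

sqrt(417)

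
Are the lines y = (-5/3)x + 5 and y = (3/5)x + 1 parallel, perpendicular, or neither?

Slope of line 1: m1 = -5/3
Slope of line 2: m2 = 3/5
m1 * m2 = (-5/3) * (3/5) = -1 = -1, so the lines are perpendicular.

Perpendicular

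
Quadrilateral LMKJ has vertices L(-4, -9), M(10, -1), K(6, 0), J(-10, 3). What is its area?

Using the Shoelace formula for a quadrilateral (vertices in order):
Area = (1/2)|sum of (x_i * y_(i+1) - x_(i+1) * y_i)|
Terms: (-4*-1 - 10*-9) = 94, (10*0 - 6*-1) = 6, (6*3 - -10*0) = 18, (-10*-9 - -4*3) = 102
Sum = 220
Area = (1/2)(220) = 110

110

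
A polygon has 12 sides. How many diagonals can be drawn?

The number of diagonals in an n-gon is n(n - 3)/2.
For n = 12: 12(12 - 3)/2 = 12 × 9 / 2 = 54.

54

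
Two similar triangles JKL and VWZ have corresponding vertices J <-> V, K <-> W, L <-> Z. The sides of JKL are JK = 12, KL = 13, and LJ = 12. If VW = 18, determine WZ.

Similar triangles have proportional sides. Setting up the proportion:
VW / JK = WZ / KL
18 / 12 = WZ / 13
WZ = 13 * 18 / 12 = 39/2.

39/2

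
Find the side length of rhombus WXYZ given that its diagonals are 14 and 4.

The diagonals of a rhombus bisect each other at right angles.
Half-diagonals: 14/2 = 7 and 4/2 = 2
side = sqrt(7^2 + 2^2)
side = sqrt(49 + 4)
side = sqrt(53)

sqrt(53)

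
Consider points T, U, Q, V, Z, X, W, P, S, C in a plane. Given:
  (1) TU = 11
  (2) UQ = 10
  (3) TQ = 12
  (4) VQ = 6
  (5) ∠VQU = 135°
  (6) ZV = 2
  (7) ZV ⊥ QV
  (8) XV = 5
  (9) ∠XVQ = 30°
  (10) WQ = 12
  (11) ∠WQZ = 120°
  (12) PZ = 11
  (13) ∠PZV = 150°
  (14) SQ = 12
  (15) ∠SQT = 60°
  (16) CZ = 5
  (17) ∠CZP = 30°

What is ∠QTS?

Step 1: By the law of cosines on triangle TQS: TS² = 12² + 12² − 2·12·12·cos(60°) = 144, so TS = 12.
Step 2: By the inverse law of cosines on triangle QTS: cos(∠QTS) = (12² + 12² − 12²) / (2·12·12) = 144/288 = 0.5, so ∠QTS = 60°.

Therefore, the measure of angle ∠QTS = 60°.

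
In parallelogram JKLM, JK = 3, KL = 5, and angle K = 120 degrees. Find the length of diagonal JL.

The diagonal of a parallelogram can be found by treating two adjacent sides and the diagonal as a triangle.
Applying the law of cosines with sides 3, 5 and included angle 120°:
d^2 = 9 + 25 - 30*cos(120°) = 49
d = 7

7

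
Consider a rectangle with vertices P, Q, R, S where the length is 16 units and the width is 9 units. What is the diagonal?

A rectangle's diagonal splits it into two right triangles, with the diagonal as the hypotenuse.
By the Pythagorean theorem, d^2 = 16^2 + 9^2 = 337.
Therefore d = sqrt(337).

sqrt(337)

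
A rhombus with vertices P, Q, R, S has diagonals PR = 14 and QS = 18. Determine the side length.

The diagonals of a rhombus bisect each other at right angles.
Half-diagonals: 14/2 = 7 and 18/2 = 9
side = sqrt(7^2 + 9^2)
side = sqrt(49 + 81)
side = sqrt(130)

sqrt(130)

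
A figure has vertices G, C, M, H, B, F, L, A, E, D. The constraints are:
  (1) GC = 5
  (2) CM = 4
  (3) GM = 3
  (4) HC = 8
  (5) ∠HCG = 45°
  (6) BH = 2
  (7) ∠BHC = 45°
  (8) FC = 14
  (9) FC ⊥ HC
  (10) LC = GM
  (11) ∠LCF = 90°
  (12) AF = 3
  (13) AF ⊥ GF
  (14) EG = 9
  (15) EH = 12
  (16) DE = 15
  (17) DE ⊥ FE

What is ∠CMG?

Step 1: By the inverse law of cosines on triangle CMG: cos(∠CMG) = (4² + 3² − 5²) / (2·4·3) = 0/24 = 0, so ∠CMG = 90°.

Therefore, the measure of angle ∠CMG = 90°.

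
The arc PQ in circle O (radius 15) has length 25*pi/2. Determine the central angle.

Arc length L = 2πr × θ/360, so θ = 360L / (2πr).
θ = 360 × 25*pi/2 / (2π × 15)
θ = 150°
θ = 150°

150°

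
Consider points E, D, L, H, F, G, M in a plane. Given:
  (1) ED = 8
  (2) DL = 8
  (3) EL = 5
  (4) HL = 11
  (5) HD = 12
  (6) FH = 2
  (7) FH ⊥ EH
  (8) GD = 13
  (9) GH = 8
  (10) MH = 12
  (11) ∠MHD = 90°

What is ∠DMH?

Step 1: By the law of cosines on triangle MHD: MD² = 12² + 12² − 2·12·12·cos(90°) = 288, so MD = 12·√2.
Step 2: By the inverse law of cosines on triangle DMH: cos(∠DMH) = ((12·√2)² + 12² − 12²) / (2·12·√2·12) = 288/407.29 = 0.7071, so ∠DMH = 45°.

Therefore, the measure of angle ∠DMH = 45°.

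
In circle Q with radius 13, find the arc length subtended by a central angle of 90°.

The full circumference is 2πr = 2π(13) = 26*pi.
The arc spans 90° out of 360°, which is a fraction of 1/4.
Arc length = 26*pi × 1/4 = 13*pi/2.

13*pi/2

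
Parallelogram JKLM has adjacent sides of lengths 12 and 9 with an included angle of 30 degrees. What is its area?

Area = 12 * 9 * sin(30°) = 108 * 1/2 = 54

54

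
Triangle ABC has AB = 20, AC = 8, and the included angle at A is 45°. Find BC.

By the law of cosines: BC^2 = AB^2 + AC^2 - 2*AB*AC*cos(A)
BC^2 = 20^2 + 8^2 - 2*20*8*cos(45°)
BC^2 = 400 + 64 - 320*(sqrt(2)/2)
BC^2 = 464 - 160*sqrt(2)
BC = 4*sqrt(29 - 10*sqrt(2))

4*sqrt(29 - 10*sqrt(2))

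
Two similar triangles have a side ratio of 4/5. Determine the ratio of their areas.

The ratio of areas of similar triangles equals the square of the side ratio.
Side ratio = 4:5
Area ratio = (4/5)^2 = 16/25 = 16:25

16:25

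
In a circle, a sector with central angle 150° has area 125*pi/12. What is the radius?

Sector area A = πr² × θ/360, so r² = 360A / (πθ).
r² = 360 × 125*pi/12 / (π × 150)
r² = 25
r = 5

5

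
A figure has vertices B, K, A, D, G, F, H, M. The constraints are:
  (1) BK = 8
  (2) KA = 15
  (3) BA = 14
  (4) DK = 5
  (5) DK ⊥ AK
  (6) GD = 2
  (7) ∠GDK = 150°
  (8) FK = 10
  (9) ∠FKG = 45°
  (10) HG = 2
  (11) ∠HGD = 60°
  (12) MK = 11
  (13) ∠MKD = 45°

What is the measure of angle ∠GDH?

Step 1: By the law of cosines on triangle DGH: DH² = 2² + 2² − 2·2·2·cos(60°) = 4, so DH = 2.
Step 2: By the inverse law of cosines on triangle GDH: cos(∠GDH) = (2² + 2² − 2²) / (2·2·2) = 4/8 = 0.5, so ∠GDH = 60°.

Therefore, the measure of angle ∠GDH = 60°.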